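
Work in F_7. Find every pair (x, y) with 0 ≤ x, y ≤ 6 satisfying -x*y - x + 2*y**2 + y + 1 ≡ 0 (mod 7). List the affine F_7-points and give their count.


Affine F_7-points: {(0, 5), (1, 0), (2, 1), (2, 3), (6, 2), (6, 4)}; count = 6.

For each of the 49 pairs (x, y) ∈ F_7², evaluate f(x, y) mod 7. Record the zeros.
  x = 0: [0↦1, 1↦4, 2↦4, 3↦1, 4↦2, 5↦0, 6↦2]  zeros at y ∈ {5}
  x = 1: [0↦0, 1↦2, 2↦1, 3↦4, 4↦4, 5↦1, 6↦2]  zeros at y ∈ {0}
  x = 2: [0↦6, 1↦0, 2↦5, 3↦0, 4↦6, 5↦2, 6↦2]  zeros at y ∈ {1, 3}
  x = 3: [0↦5, 1↦5, 2↦2, 3↦3, 4↦1, 5↦3, 6↦2]  zeros at y ∈ ∅
  x = 4: [0↦4, 1↦3, 2↦6, 3↦6, 4↦3, 5↦4, 6↦2]  zeros at y ∈ ∅
  x = 5: [0↦3, 1↦1, 2↦3, 3↦2, 4↦5, 5↦5, 6↦2]  zeros at y ∈ ∅
  x = 6: [0↦2, 1↦6, 2↦0, 3↦5, 4↦0, 5↦6, 6↦2]  zeros at y ∈ {2, 4}
Collecting zeros: affine points = {(0, 5), (1, 0), (2, 1), (2, 3), (6, 2), (6, 4)}.
Total count |C(F_7)_aff| = 6.


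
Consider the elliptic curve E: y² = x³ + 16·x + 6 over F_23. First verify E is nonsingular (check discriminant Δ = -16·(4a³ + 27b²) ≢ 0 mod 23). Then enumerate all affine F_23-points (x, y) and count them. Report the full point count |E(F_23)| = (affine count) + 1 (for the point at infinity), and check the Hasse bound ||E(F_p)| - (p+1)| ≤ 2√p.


Affine points = {(0, 11), (0, 12), (1, 0), (2, 0), (3, 9), (3, 14), (5, 2), (5, 21), (7, 1), (7, 22), (8, 5), (8, 18), (10, 4), (10, 19), (11, 8), (11, 15), (17, 4), (17, 19), (18, 10), (18, 13), (19, 4), (19, 19), (20, 0), (21, 9), (21, 14), (22, 9), (22, 14)}; affine count = 27; |E(F_23)| = 28.

Discriminant check: Δ ∝ 4a³ + 27b² = 4·16³ + 27·6² = 4·4096 + 27·36 ≡ 14 (mod 23). Nonzero ⇒ E is nonsingular.
For each x ∈ F_23, compute rhs = x³ + 16·x + 6 mod 23, then count y ∈ F_23 with y² ≡ rhs.
  x = 0: rhs = 6, matching y values: 11, 12 (2 points).
  x = 1: rhs = 0, matching y values: 0 (1 points).
  x = 2: rhs = 0, matching y values: 0 (1 points).
  x = 3: rhs = 12, matching y values: 9, 14 (2 points).
  x = 4: rhs = 19, matching y values: none (0 points).
  x = 5: rhs = 4, matching y values: 2, 21 (2 points).
  x = 6: rhs = 19, matching y values: none (0 points).
  x = 7: rhs = 1, matching y values: 1, 22 (2 points).
  x = 8: rhs = 2, matching y values: 5, 18 (2 points).
  x = 9: rhs = 5, matching y values: none (0 points).
  x = 10: rhs = 16, matching y values: 4, 19 (2 points).
  x = 11: rhs = 18, matching y values: 8, 15 (2 points).
  x = 12: rhs = 17, matching y values: none (0 points).
  x = 13: rhs = 19, matching y values: none (0 points).
  x = 14: rhs = 7, matching y values: none (0 points).
  x = 15: rhs = 10, matching y values: none (0 points).
  x = 16: rhs = 11, matching y values: none (0 points).
  x = 17: rhs = 16, matching y values: 4, 19 (2 points).
  x = 18: rhs = 8, matching y values: 10, 13 (2 points).
  x = 19: rhs = 16, matching y values: 4, 19 (2 points).
  x = 20: rhs = 0, matching y values: 0 (1 points).
  x = 21: rhs = 12, matching y values: 9, 14 (2 points).
  x = 22: rhs = 12, matching y values: 9, 14 (2 points).
Total affine count: 27.
Full point count |E(F_23)| = 27 + 1 = 28.
Hasse bound: |28 − (23+1)| = |4| = 4 ≤ 2√23 ≈ 9.5917 ✓.


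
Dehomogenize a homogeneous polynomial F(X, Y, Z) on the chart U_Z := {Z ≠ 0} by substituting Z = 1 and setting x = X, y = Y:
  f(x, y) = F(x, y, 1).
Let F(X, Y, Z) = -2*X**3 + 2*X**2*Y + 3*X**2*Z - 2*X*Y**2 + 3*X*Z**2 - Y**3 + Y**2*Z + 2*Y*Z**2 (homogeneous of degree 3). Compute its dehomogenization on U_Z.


f(x, y) = -2*x**3 + 2*x**2*y + 3*x**2 - 2*x*y**2 + 3*x - y**3 + y**2 + 2*y

On U_Z we set Z = 1. Each monomial c·X^i·Y^j·Z^k in F becomes c·x^i·y^j·1^k = c·x^i·y^j.
Substituting Z = 1: F(X, Y, 1) = -2*x**3 + 2*x**2*y + 3*x**2 - 2*x*y**2 + 3*x - y**3 + y**2 + 2*y.
Note: deg(f) ≤ deg(F) = 3; strict inequality happens when F is divisible by Z (lost terms).


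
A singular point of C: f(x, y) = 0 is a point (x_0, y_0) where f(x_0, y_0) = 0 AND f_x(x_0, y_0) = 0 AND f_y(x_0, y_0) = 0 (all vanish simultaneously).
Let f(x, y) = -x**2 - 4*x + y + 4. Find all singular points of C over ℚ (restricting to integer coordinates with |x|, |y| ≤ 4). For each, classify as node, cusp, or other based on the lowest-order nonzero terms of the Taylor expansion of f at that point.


No singular points in the scanned grid; C is smooth there.

Compute partial derivatives:
  f_x = -2*x - 4.
  f_y = 1.
f_y = 1 is a nonzero constant, so f_y never vanishes: no point (x, y) can satisfy f = f_x = f_y = 0. In particular no (x, y) ∈ {−4, ..., 4}² is singular; the curve is smooth.


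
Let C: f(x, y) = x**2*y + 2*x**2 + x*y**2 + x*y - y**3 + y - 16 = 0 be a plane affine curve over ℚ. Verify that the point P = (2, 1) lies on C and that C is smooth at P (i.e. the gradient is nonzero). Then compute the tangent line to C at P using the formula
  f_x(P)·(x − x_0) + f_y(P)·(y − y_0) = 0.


Tangent line at P: 14*x + 8*y - 36 = 0.

Step 1: f(2, 1) = 0, so P lies on C.
Step 2: partial derivatives
  f_x(x, y) = 2*x*y + 4*x + y**2 + y, f_y(x, y) = x**2 + 2*x*y + x - 3*y**2 + 1.
  f_x(P) = 14, f_y(P) = 8 (gradient nonzero, so P is smooth).
Step 3: tangent line at P: 14·(x − 2) + 8·(y − 1) = 0.
Expanding: 14*x + 8*y - 36 = 0.


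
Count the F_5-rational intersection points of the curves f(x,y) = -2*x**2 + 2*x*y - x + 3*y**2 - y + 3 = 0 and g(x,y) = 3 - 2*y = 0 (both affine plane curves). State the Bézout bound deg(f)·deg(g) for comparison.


Common zeros: {(3, 4)}; count = 1; Bézout bound = 2.

deg(f) = 2, deg(g) = 1, so Bézout bound = 2.
Scan x ∈ F_5. For each x, list the y ∈ F_5 with f(x, y) ≡ 0 and those with g(x, y) ≡ 0 (mod 5); the common zeros in that column are the intersection.
  x = 0: f ≡ 0 at y ∈ {1}; g ≡ 0 at y ∈ {4}; common: ∅.
  x = 1: f ≡ 0 at y ∈ {0, 3}; g ≡ 0 at y ∈ {4}; common: ∅.
  x = 2: f ≡ 0 at y ∈ ∅; g ≡ 0 at y ∈ {4}; common: ∅.
  x = 3: f ≡ 0 at y ∈ {1, 4}; g ≡ 0 at y ∈ {4}; common: {4}.
  x = 4: f ≡ 0 at y ∈ {3}; g ≡ 0 at y ∈ {4}; common: ∅.
Collecting: common zeros = {(3, 4)}, so the count is 1.
Comparison with the Bézout bound: 1 ≤ 2 = deg(f)·deg(g), as expected for curves with no common component (the affine F_5-count falls short of the bound because intersections may lie at infinity, over extension fields, or carry multiplicity).


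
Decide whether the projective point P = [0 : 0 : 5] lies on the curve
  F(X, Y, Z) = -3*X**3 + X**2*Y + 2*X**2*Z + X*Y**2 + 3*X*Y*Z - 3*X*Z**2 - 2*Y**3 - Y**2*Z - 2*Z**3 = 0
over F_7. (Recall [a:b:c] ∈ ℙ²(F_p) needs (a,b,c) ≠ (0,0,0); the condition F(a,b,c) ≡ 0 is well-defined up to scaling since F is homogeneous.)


F(0,0,5) ≡ 2 (mod 7); P is NOT on the curve.

Evaluate F(0, 0, 5) term-by-term (mod 7).
  -3*X**3 ↦ -3·0·1·1 = 0
  X**2*Y ↦ 1·0·0·1 = 0
  2*X**2*Z ↦ 2·0·1·5 = 0
  X*Y**2 ↦ 1·0·0·1 = 0
  3*X*Y*Z ↦ 3·0·0·5 = 0
  -3*X*Z**2 ↦ -3·0·1·25 = 0
  -2*Y**3 ↦ -2·1·0·1 = 0
  -Y**2*Z ↦ -1·1·0·5 = 0
  -2*Z**3 ↦ -2·1·1·125 = -250
Sum: F(0, 0, 5) = (0) + (0) + (0) + (0) + (0) + (0) + (0) + (0) + (-250) = -250.
Reducing mod 7: -250 ≡ 2 (mod 7).
Since F(a, b, c) ≡ 2 ≠ 0 (mod 7), P does NOT lie on the curve.


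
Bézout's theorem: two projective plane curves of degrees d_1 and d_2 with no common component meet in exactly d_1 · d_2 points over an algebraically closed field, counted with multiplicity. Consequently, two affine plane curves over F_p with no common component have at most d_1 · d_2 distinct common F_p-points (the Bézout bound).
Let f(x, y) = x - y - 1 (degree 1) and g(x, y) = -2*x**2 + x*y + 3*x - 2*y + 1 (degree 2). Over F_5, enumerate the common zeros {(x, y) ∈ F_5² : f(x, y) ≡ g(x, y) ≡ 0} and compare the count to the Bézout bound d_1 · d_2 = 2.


Common zeros: ∅; count = 0; Bézout bound = 2.

deg(f) = 1, deg(g) = 2, so Bézout bound = 2.
Scan x ∈ F_5. For each x, list the y ∈ F_5 with f(x, y) ≡ 0 and those with g(x, y) ≡ 0 (mod 5); the common zeros in that column are the intersection.
  x = 0: f ≡ 0 at y ∈ {4}; g ≡ 0 at y ∈ {3}; common: ∅.
  x = 1: f ≡ 0 at y ∈ {0}; g ≡ 0 at y ∈ {2}; common: ∅.
  x = 2: f ≡ 0 at y ∈ {1}; g ≡ 0 at y ∈ ∅; common: ∅.
  x = 3: f ≡ 0 at y ∈ {2}; g ≡ 0 at y ∈ {3}; common: ∅.
  x = 4: f ≡ 0 at y ∈ {3}; g ≡ 0 at y ∈ {2}; common: ∅.
Collecting: common zeros = ∅, so the count is 0.
Comparison with the Bézout bound: 0 ≤ 2 = deg(f)·deg(g), as expected for curves with no common component (the affine F_5-count falls short of the bound because intersections may lie at infinity, over extension fields, or carry multiplicity).


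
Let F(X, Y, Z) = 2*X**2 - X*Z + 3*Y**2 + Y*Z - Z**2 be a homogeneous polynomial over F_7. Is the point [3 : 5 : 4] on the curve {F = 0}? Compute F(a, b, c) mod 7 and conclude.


F(3,5,4) ≡ 1 (mod 7); P is NOT on the curve.

Evaluate F(3, 5, 4) term-by-term (mod 7).
  2*X**2 ↦ 2·9·1·1 = 18
  -X*Z ↦ -1·3·1·4 = -12
  3*Y**2 ↦ 3·1·25·1 = 75
  Y*Z ↦ 1·1·5·4 = 20
  -Z**2 ↦ -1·1·1·16 = -16
Sum: F(3, 5, 4) = (18) + (-12) + (75) + (20) + (-16) = 85.
Reducing mod 7: 85 ≡ 1 (mod 7).
Since F(a, b, c) ≡ 1 ≠ 0 (mod 7), P does NOT lie on the curve.


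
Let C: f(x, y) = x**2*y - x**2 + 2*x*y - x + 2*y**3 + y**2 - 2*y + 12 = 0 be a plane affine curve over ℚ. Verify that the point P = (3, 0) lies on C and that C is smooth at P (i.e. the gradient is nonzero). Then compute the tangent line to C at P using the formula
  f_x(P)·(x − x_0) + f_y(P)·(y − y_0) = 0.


Tangent line at P: -7*x + 13*y + 21 = 0.

Step 1: f(3, 0) = 0, so P lies on C.
Step 2: partial derivatives
  f_x(x, y) = 2*x*y - 2*x + 2*y - 1, f_y(x, y) = x**2 + 2*x + 6*y**2 + 2*y - 2.
  f_x(P) = -7, f_y(P) = 13 (gradient nonzero, so P is smooth).
Step 3: tangent line at P: -7·(x − 3) + 13·(y − 0) = 0.
Expanding: -7*x + 13*y + 21 = 0.


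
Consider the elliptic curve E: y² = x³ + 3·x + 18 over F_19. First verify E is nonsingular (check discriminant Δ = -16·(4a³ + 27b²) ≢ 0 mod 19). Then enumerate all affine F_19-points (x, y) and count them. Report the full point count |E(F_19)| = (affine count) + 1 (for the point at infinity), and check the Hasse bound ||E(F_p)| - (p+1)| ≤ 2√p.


Affine points = {(3, 4), (3, 15), (5, 5), (5, 14), (6, 9), (6, 10), (14, 7), (14, 12), (16, 1), (16, 18), (17, 2), (17, 17)}; affine count = 12; |E(F_19)| = 13.

Discriminant check: Δ ∝ 4a³ + 27b² = 4·3³ + 27·18² = 4·27 + 27·324 ≡ 2 (mod 19). Nonzero ⇒ E is nonsingular.
For each x ∈ F_19, compute rhs = x³ + 3·x + 18 mod 19, then count y ∈ F_19 with y² ≡ rhs.
  x = 0: rhs = 18, matching y values: none (0 points).
  x = 1: rhs = 3, matching y values: none (0 points).
  x = 2: rhs = 13, matching y values: none (0 points).
  x = 3: rhs = 16, matching y values: 4, 15 (2 points).
  x = 4: rhs = 18, matching y values: none (0 points).
  x = 5: rhs = 6, matching y values: 5, 14 (2 points).
  x = 6: rhs = 5, matching y values: 9, 10 (2 points).
  x = 7: rhs = 2, matching y values: none (0 points).
  x = 8: rhs = 3, matching y values: none (0 points).
  x = 9: rhs = 14, matching y values: none (0 points).
  x = 10: rhs = 3, matching y values: none (0 points).
  x = 11: rhs = 14, matching y values: none (0 points).
  x = 12: rhs = 15, matching y values: none (0 points).
  x = 13: rhs = 12, matching y values: none (0 points).
  x = 14: rhs = 11, matching y values: 7, 12 (2 points).
  x = 15: rhs = 18, matching y values: none (0 points).
  x = 16: rhs = 1, matching y values: 1, 18 (2 points).
  x = 17: rhs = 4, matching y values: 2, 17 (2 points).
  x = 18: rhs = 14, matching y values: none (0 points).
Total affine count: 12.
Full point count |E(F_19)| = 12 + 1 = 13.
Hasse bound: |13 − (19+1)| = |-7| = 7 ≤ 2√19 ≈ 8.7178 ✓.


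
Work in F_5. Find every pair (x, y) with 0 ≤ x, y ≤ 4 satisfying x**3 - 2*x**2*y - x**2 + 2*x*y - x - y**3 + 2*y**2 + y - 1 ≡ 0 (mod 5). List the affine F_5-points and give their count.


Affine F_5-points: {(1, 1), (1, 2), (1, 4), (2, 2), (4, 3)}; count = 5.

For each of the 25 pairs (x, y) ∈ F_5², evaluate f(x, y) mod 5. Record the zeros.
  x = 0: [0↦4, 1↦1, 2↦1, 3↦3, 4↦1]  zeros at y ∈ ∅
  x = 1: [0↦3, 1↦0, 2↦0, 3↦2, 4↦0]  zeros at y ∈ {1, 2, 4}
  x = 2: [0↦1, 1↦4, 2↦0, 3↦3, 4↦2]  zeros at y ∈ {2}
  x = 3: [0↦4, 1↦4, 2↦2, 3↦2, 4↦3]  zeros at y ∈ ∅
  x = 4: [0↦3, 1↦1, 2↦2, 3↦0, 4↦4]  zeros at y ∈ {3}
Collecting zeros: affine points = {(1, 1), (1, 2), (1, 4), (2, 2), (4, 3)}.
Total count |C(F_5)_aff| = 5.


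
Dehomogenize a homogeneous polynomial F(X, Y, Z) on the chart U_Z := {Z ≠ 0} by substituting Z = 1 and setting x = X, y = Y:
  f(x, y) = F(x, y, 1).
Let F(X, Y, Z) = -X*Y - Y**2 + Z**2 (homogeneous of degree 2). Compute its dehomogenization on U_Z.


f(x, y) = -x*y - y**2 + 1

On U_Z we set Z = 1. Each monomial c·X^i·Y^j·Z^k in F becomes c·x^i·y^j·1^k = c·x^i·y^j.
Substituting Z = 1: F(X, Y, 1) = -x*y - y**2 + 1.
Note: deg(f) ≤ deg(F) = 2; strict inequality happens when F is divisible by Z (lost terms).


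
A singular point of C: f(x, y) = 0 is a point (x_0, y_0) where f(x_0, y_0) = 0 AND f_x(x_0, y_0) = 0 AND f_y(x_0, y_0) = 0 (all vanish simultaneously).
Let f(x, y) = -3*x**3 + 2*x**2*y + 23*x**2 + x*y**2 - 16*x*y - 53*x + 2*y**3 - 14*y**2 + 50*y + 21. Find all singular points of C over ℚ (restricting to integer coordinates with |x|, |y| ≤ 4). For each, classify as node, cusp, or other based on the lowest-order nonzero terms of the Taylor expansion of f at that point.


Singular points: {(3, 2)}; classification: cusp.

Compute partial derivatives:
  f_x = -9*x**2 + 4*x*y + 46*x + y**2 - 16*y - 53.
  f_y = 2*x**2 + 2*x*y - 16*x + 6*y**2 - 28*y + 50.
Scan x_0 ∈ {−4, ..., 4}. For each x_0, f_y(x_0, y) is a polynomial in y; find its integer roots y ∈ {−4, ..., 4}, then test f_x and f at those candidates.
  x = -4: f_y(-4, y) = 6*y**2 - 36*y + 146; no integer root y with |y| ≤ 4.
  x = -3: f_y(-3, y) = 6*y**2 - 34*y + 116; no integer root y with |y| ≤ 4.
  x = -2: f_y(-2, y) = 6*y**2 - 32*y + 90; no integer root y with |y| ≤ 4.
  x = -1: f_y(-1, y) = 6*y**2 - 30*y + 68; no integer root y with |y| ≤ 4.
  x = 0: f_y(0, y) = 6*y**2 - 28*y + 50; no integer root y with |y| ≤ 4.
  x = 1: f_y(1, y) = 6*y**2 - 26*y + 36; no integer root y with |y| ≤ 4.
  x = 2: f_y(2, y) = 6*y**2 - 24*y + 26; no integer root y with |y| ≤ 4.
  x = 3: f_y(3, y) = 6*y**2 - 22*y + 20; vanishes at y ∈ {2}. (3, 2): f_x = 0, f = 0 — SINGULAR.
  x = 4: f_y(4, y) = 6*y**2 - 20*y + 18; no integer root y with |y| ≤ 4.
Only singular point on the grid: (3, 2).
Classify: substitute x = 3 + u, y = 2 + v and expand: f = -3*u**3 + 2*u**2*v + u*v**2 + 2*v**3 + v**2.
No constant or linear terms (consistent with a singular point). Quadratic part: v**2. Cubic part: -3*u**3 + 2*u**2*v + u*v**2 + 2*v**3.
The quadratic part v**2 is a perfect square, so there is a single (double) tangent line v = 0, i.e. y = 2. Restricting the cubic part to that line (v = 0) leaves -3*u**3 ≠ 0, so f is not divisible by v and the branch is v² ≈ 3*u**3 to lowest order — this is a cusp.
Classification: cusp.


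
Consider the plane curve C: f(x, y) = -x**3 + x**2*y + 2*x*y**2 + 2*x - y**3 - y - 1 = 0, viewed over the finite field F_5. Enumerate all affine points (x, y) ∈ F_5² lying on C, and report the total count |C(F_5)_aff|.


Affine F_5-points: {(1, 0), (1, 2), (2, 0), (3, 2), (4, 1)}; count = 5.

For each of the 25 pairs (x, y) ∈ F_5², evaluate f(x, y) mod 5. Record the zeros.
  x = 0: [0↦4, 1↦2, 2↦4, 3↦4, 4↦1]  zeros at y ∈ ∅
  x = 1: [0↦0, 1↦1, 2↦0, 3↦1, 4↦3]  zeros at y ∈ {0, 2}
  x = 2: [0↦0, 1↦1, 2↦4, 3↦3, 4↦2]  zeros at y ∈ {0}
  x = 3: [0↦3, 1↦1, 2↦0, 3↦4, 4↦2]  zeros at y ∈ {2}
  x = 4: [0↦3, 1↦0, 2↦2, 3↦3, 4↦2]  zeros at y ∈ {1}
Collecting zeros: affine points = {(1, 0), (1, 2), (2, 0), (3, 2), (4, 1)}.
Total count |C(F_5)_aff| = 5.


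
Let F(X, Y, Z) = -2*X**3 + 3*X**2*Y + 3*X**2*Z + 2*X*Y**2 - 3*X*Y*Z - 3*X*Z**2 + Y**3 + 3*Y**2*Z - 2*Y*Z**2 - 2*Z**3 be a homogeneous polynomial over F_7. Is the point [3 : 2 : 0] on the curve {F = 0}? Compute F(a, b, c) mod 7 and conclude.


F(3,2,0) ≡ 4 (mod 7); P is NOT on the curve.

Evaluate F(3, 2, 0) term-by-term (mod 7).
  -2*X**3 ↦ -2·27·1·1 = -54
  3*X**2*Y ↦ 3·9·2·1 = 54
  3*X**2*Z ↦ 3·9·1·0 = 0
  2*X*Y**2 ↦ 2·3·4·1 = 24
  -3*X*Y*Z ↦ -3·3·2·0 = 0
  -3*X*Z**2 ↦ -3·3·1·0 = 0
  Y**3 ↦ 1·1·8·1 = 8
  3*Y**2*Z ↦ 3·1·4·0 = 0
  -2*Y*Z**2 ↦ -2·1·2·0 = 0
  -2*Z**3 ↦ -2·1·1·0 = 0
Sum: F(3, 2, 0) = (-54) + (54) + (0) + (24) + (0) + (0) + (8) + (0) + (0) + (0) = 32.
Reducing mod 7: 32 ≡ 4 (mod 7).
Since F(a, b, c) ≡ 4 ≠ 0 (mod 7), P does NOT lie on the curve.


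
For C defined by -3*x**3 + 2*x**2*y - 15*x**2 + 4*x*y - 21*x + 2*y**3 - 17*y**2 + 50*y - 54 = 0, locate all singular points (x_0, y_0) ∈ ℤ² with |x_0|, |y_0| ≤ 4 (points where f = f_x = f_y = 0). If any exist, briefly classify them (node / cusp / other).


Singular points: {(-1, 3)}; classification: cusp.

Compute partial derivatives:
  f_x = -9*x**2 + 4*x*y - 30*x + 4*y - 21.
  f_y = 2*x**2 + 4*x + 6*y**2 - 34*y + 50.
Scan x_0 ∈ {−4, ..., 4}. For each x_0, f_y(x_0, y) is a polynomial in y; find its integer roots y ∈ {−4, ..., 4}, then test f_x and f at those candidates.
  x = -4: f_y(-4, y) = 6*y**2 - 34*y + 66; no integer root y with |y| ≤ 4.
  x = -3: f_y(-3, y) = 6*y**2 - 34*y + 56; no integer root y with |y| ≤ 4.
  x = -2: f_y(-2, y) = 6*y**2 - 34*y + 50; no integer root y with |y| ≤ 4.
  x = -1: f_y(-1, y) = 6*y**2 - 34*y + 48; vanishes at y ∈ {3}. (-1, 3): f_x = 0, f = 0 — SINGULAR.
  x = 0: f_y(0, y) = 6*y**2 - 34*y + 50; no integer root y with |y| ≤ 4.
  x = 1: f_y(1, y) = 6*y**2 - 34*y + 56; no integer root y with |y| ≤ 4.
  x = 2: f_y(2, y) = 6*y**2 - 34*y + 66; no integer root y with |y| ≤ 4.
  x = 3: f_y(3, y) = 6*y**2 - 34*y + 80; no integer root y with |y| ≤ 4.
  x = 4: f_y(4, y) = 6*y**2 - 34*y + 98; no integer root y with |y| ≤ 4.
Only singular point on the grid: (-1, 3).
Classify: substitute x = -1 + u, y = 3 + v and expand: f = -3*u**3 + 2*u**2*v + 2*v**3 + v**2.
No constant or linear terms (consistent with a singular point). Quadratic part: v**2. Cubic part: -3*u**3 + 2*u**2*v + 2*v**3.
The quadratic part v**2 is a perfect square, so there is a single (double) tangent line v = 0, i.e. y = 3. Restricting the cubic part to that line (v = 0) leaves -3*u**3 ≠ 0, so f is not divisible by v and the branch is v² ≈ 3*u**3 to lowest order — this is a cusp.
Classification: cusp.


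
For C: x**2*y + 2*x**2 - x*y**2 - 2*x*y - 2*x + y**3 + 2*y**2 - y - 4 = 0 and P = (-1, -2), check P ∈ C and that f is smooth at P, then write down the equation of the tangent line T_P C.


Tangent line at P: -2*x + 2*y + 2 = 0.

Step 1: f(-1, -2) = 0, so P lies on C.
Step 2: partial derivatives
  f_x(x, y) = 2*x*y + 4*x - y**2 - 2*y - 2, f_y(x, y) = x**2 - 2*x*y - 2*x + 3*y**2 + 4*y - 1.
  f_x(P) = -2, f_y(P) = 2 (gradient nonzero, so P is smooth).
Step 3: tangent line at P: -2·(x − -1) + 2·(y − -2) = 0.
Expanding: -2*x + 2*y + 2 = 0.


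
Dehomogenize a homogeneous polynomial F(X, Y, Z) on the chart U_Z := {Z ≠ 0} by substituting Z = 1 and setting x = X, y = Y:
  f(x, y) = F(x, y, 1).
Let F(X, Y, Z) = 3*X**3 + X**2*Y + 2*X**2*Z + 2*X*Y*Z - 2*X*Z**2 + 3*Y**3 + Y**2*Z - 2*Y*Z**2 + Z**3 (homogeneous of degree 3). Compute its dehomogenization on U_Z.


f(x, y) = 3*x**3 + x**2*y + 2*x**2 + 2*x*y - 2*x + 3*y**3 + y**2 - 2*y + 1

On U_Z we set Z = 1. Each monomial c·X^i·Y^j·Z^k in F becomes c·x^i·y^j·1^k = c·x^i·y^j.
Substituting Z = 1: F(X, Y, 1) = 3*x**3 + x**2*y + 2*x**2 + 2*x*y - 2*x + 3*y**3 + y**2 - 2*y + 1.
Note: deg(f) ≤ deg(F) = 3; strict inequality happens when F is divisible by Z (lost terms).


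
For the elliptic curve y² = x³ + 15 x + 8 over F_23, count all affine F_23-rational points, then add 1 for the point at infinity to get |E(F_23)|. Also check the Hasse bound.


Affine points = {(0, 10), (0, 13), (1, 1), (1, 22), (2, 0), (5, 1), (5, 22), (10, 10), (10, 13), (11, 3), (11, 20), (13, 10), (13, 13), (14, 8), (14, 15), (17, 1), (17, 22), (21, 4), (21, 19)}; affine count = 19; |E(F_23)| = 20.

Discriminant check: Δ ∝ 4a³ + 27b² = 4·15³ + 27·8² = 4·3375 + 27·64 ≡ 2 (mod 23). Nonzero ⇒ E is nonsingular.
For each x ∈ F_23, compute rhs = x³ + 15·x + 8 mod 23, then count y ∈ F_23 with y² ≡ rhs.
  x = 0: rhs = 8, matching y values: 10, 13 (2 points).
  x = 1: rhs = 1, matching y values: 1, 22 (2 points).
  x = 2: rhs = 0, matching y values: 0 (1 points).
  x = 3: rhs = 11, matching y values: none (0 points).
  x = 4: rhs = 17, matching y values: none (0 points).
  x = 5: rhs = 1, matching y values: 1, 22 (2 points).
  x = 6: rhs = 15, matching y values: none (0 points).
  x = 7: rhs = 19, matching y values: none (0 points).
  x = 8: rhs = 19, matching y values: none (0 points).
  x = 9: rhs = 21, matching y values: none (0 points).
  x = 10: rhs = 8, matching y values: 10, 13 (2 points).
  x = 11: rhs = 9, matching y values: 3, 20 (2 points).
  x = 12: rhs = 7, matching y values: none (0 points).
  x = 13: rhs = 8, matching y values: 10, 13 (2 points).
  x = 14: rhs = 18, matching y values: 8, 15 (2 points).
  x = 15: rhs = 20, matching y values: none (0 points).
  x = 16: rhs = 20, matching y values: none (0 points).
  x = 17: rhs = 1, matching y values: 1, 22 (2 points).
  x = 18: rhs = 15, matching y values: none (0 points).
  x = 19: rhs = 22, matching y values: none (0 points).
  x = 20: rhs = 5, matching y values: none (0 points).
  x = 21: rhs = 16, matching y values: 4, 19 (2 points).
  x = 22: rhs = 15, matching y values: none (0 points).
Total affine count: 19.
Full point count |E(F_23)| = 19 + 1 = 20.
Hasse bound: |20 − (23+1)| = |-4| = 4 ≤ 2√23 ≈ 9.5917 ✓.


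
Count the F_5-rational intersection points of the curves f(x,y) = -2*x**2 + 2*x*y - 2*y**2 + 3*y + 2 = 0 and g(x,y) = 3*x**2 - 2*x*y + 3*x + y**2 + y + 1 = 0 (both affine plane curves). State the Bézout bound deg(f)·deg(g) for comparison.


Common zeros: ∅; count = 0; Bézout bound = 4.

deg(f) = 2, deg(g) = 2, so Bézout bound = 4.
Scan x ∈ F_5. For each x, list the y ∈ F_5 with f(x, y) ≡ 0 and those with g(x, y) ≡ 0 (mod 5); the common zeros in that column are the intersection.
  x = 0: f ≡ 0 at y ∈ {2}; g ≡ 0 at y ∈ ∅; common: ∅.
  x = 1: f ≡ 0 at y ∈ {0}; g ≡ 0 at y ∈ ∅; common: ∅.
  x = 2: f ≡ 0 at y ∈ {2, 4}; g ≡ 0 at y ∈ ∅; common: ∅.
  x = 3: f ≡ 0 at y ∈ ∅; g ≡ 0 at y ∈ ∅; common: ∅.
  x = 4: f ≡ 0 at y ∈ {0, 3}; g ≡ 0 at y ∈ {1}; common: ∅.
Collecting: common zeros = ∅, so the count is 0.
Comparison with the Bézout bound: 0 ≤ 4 = deg(f)·deg(g), as expected for curves with no common component (the affine F_5-count falls short of the bound because intersections may lie at infinity, over extension fields, or carry multiplicity).


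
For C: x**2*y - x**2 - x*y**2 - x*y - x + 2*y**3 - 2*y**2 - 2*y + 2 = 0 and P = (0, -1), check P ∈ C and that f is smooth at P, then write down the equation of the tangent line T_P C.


Tangent line at P: -x + 8*y + 8 = 0.

Step 1: f(0, -1) = 0, so P lies on C.
Step 2: partial derivatives
  f_x(x, y) = 2*x*y - 2*x - y**2 - y - 1, f_y(x, y) = x**2 - 2*x*y - x + 6*y**2 - 4*y - 2.
  f_x(P) = -1, f_y(P) = 8 (gradient nonzero, so P is smooth).
Step 3: tangent line at P: -1·(x − 0) + 8·(y − -1) = 0.
Expanding: -x + 8*y + 8 = 0.


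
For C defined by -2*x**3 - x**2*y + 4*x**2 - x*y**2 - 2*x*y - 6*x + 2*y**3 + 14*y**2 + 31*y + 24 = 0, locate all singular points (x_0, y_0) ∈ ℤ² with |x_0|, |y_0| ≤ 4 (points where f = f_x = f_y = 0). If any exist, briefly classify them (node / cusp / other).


Singular points: {(1, -2)}; classification: cusp.

Compute partial derivatives:
  f_x = -6*x**2 - 2*x*y + 8*x - y**2 - 2*y - 6.
  f_y = -x**2 - 2*x*y - 2*x + 6*y**2 + 28*y + 31.
Scan x_0 ∈ {−4, ..., 4}. For each x_0, f_y(x_0, y) is a polynomial in y; find its integer roots y ∈ {−4, ..., 4}, then test f_x and f at those candidates.
  x = -4: f_y(-4, y) = 6*y**2 + 36*y + 23; no integer root y with |y| ≤ 4.
  x = -3: f_y(-3, y) = 6*y**2 + 34*y + 28; vanishes at y ∈ {-1}. (-3, -1): f_x = -89 ≠ 0.
  x = -2: f_y(-2, y) = 6*y**2 + 32*y + 31; no integer root y with |y| ≤ 4.
  x = -1: f_y(-1, y) = 6*y**2 + 30*y + 32; no integer root y with |y| ≤ 4.
  x = 0: f_y(0, y) = 6*y**2 + 28*y + 31; no integer root y with |y| ≤ 4.
  x = 1: f_y(1, y) = 6*y**2 + 26*y + 28; vanishes at y ∈ {-2}. (1, -2): f_x = 0, f = 0 — SINGULAR.
  x = 2: f_y(2, y) = 6*y**2 + 24*y + 23; no integer root y with |y| ≤ 4.
  x = 3: f_y(3, y) = 6*y**2 + 22*y + 16; vanishes at y ∈ {-1}. (3, -1): f_x = -29 ≠ 0.
  x = 4: f_y(4, y) = 6*y**2 + 20*y + 7; no integer root y with |y| ≤ 4.
Only singular point on the grid: (1, -2).
Classify: substitute x = 1 + u, y = -2 + v and expand: f = -2*u**3 - u**2*v - u*v**2 + 2*v**3 + v**2.
No constant or linear terms (consistent with a singular point). Quadratic part: v**2. Cubic part: -2*u**3 - u**2*v - u*v**2 + 2*v**3.
The quadratic part v**2 is a perfect square, so there is a single (double) tangent line v = 0, i.e. y = -2. Restricting the cubic part to that line (v = 0) leaves -2*u**3 ≠ 0, so f is not divisible by v and the branch is v² ≈ 2*u**3 to lowest order — this is a cusp.
Classification: cusp.


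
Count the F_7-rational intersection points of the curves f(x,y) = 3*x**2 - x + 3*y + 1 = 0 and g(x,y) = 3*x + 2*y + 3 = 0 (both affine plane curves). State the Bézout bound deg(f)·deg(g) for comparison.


Common zeros: {(0, 2), (3, 1)}; count = 2; Bézout bound = 2.

deg(f) = 2, deg(g) = 1, so Bézout bound = 2.
Scan x ∈ F_7. For each x, list the y ∈ F_7 with f(x, y) ≡ 0 and those with g(x, y) ≡ 0 (mod 7); the common zeros in that column are the intersection.
  x = 0: f ≡ 0 at y ∈ {2}; g ≡ 0 at y ∈ {2}; common: {2}.
  x = 1: f ≡ 0 at y ∈ {6}; g ≡ 0 at y ∈ {4}; common: ∅.
  x = 2: f ≡ 0 at y ∈ {1}; g ≡ 0 at y ∈ {6}; common: ∅.
  x = 3: f ≡ 0 at y ∈ {1}; g ≡ 0 at y ∈ {1}; common: {1}.
  x = 4: f ≡ 0 at y ∈ {6}; g ≡ 0 at y ∈ {3}; common: ∅.
  x = 5: f ≡ 0 at y ∈ {2}; g ≡ 0 at y ∈ {5}; common: ∅.
  x = 6: f ≡ 0 at y ∈ {3}; g ≡ 0 at y ∈ {0}; common: ∅.
Collecting: common zeros = {(0, 2), (3, 1)}, so the count is 2.
Comparison with the Bézout bound: 2 ≤ 2 = deg(f)·deg(g), as expected for curves with no common component (the bound is attained).


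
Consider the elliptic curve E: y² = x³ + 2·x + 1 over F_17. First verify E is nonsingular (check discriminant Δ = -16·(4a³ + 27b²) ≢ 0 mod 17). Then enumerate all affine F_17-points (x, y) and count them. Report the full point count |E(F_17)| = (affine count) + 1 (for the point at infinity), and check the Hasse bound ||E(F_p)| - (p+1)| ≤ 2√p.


Affine points = {(0, 1), (0, 16), (1, 2), (1, 15), (2, 8), (2, 9), (3, 0), (5, 0), (6, 5), (6, 12), (7, 1), (7, 16), (8, 6), (8, 11), (9, 0), (10, 1), (10, 16), (12, 6), (12, 11), (14, 6), (14, 11), (16, 7), (16, 10)}; affine count = 23; |E(F_17)| = 24.

Discriminant check: Δ ∝ 4a³ + 27b² = 4·2³ + 27·1² = 4·8 + 27·1 ≡ 8 (mod 17). Nonzero ⇒ E is nonsingular.
For each x ∈ F_17, compute rhs = x³ + 2·x + 1 mod 17, then count y ∈ F_17 with y² ≡ rhs.
  x = 0: rhs = 1, matching y values: 1, 16 (2 points).
  x = 1: rhs = 4, matching y values: 2, 15 (2 points).
  x = 2: rhs = 13, matching y values: 8, 9 (2 points).
  x = 3: rhs = 0, matching y values: 0 (1 points).
  x = 4: rhs = 5, matching y values: none (0 points).
  x = 5: rhs = 0, matching y values: 0 (1 points).
  x = 6: rhs = 8, matching y values: 5, 12 (2 points).
  x = 7: rhs = 1, matching y values: 1, 16 (2 points).
  x = 8: rhs = 2, matching y values: 6, 11 (2 points).
  x = 9: rhs = 0, matching y values: 0 (1 points).
  x = 10: rhs = 1, matching y values: 1, 16 (2 points).
  x = 11: rhs = 11, matching y values: none (0 points).
  x = 12: rhs = 2, matching y values: 6, 11 (2 points).
  x = 13: rhs = 14, matching y values: none (0 points).
  x = 14: rhs = 2, matching y values: 6, 11 (2 points).
  x = 15: rhs = 6, matching y values: none (0 points).
  x = 16: rhs = 15, matching y values: 7, 10 (2 points).
Total affine count: 23.
Full point count |E(F_17)| = 23 + 1 = 24.
Hasse bound: |24 − (17+1)| = |6| = 6 ≤ 2√17 ≈ 8.2462 ✓.


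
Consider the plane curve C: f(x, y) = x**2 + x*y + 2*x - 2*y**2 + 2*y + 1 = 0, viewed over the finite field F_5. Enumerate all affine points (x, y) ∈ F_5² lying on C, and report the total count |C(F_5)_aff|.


Affine F_5-points: {(1, 1), (1, 3), (4, 0), (4, 3)}; count = 4.

For each of the 25 pairs (x, y) ∈ F_5², evaluate f(x, y) mod 5. Record the zeros.
  x = 0: [0↦1, 1↦1, 2↦2, 3↦4, 4↦2]  zeros at y ∈ ∅
  x = 1: [0↦4, 1↦0, 2↦2, 3↦0, 4↦4]  zeros at y ∈ {1, 3}
  x = 2: [0↦4, 1↦1, 2↦4, 3↦3, 4↦3]  zeros at y ∈ ∅
  x = 3: [0↦1, 1↦4, 2↦3, 3↦3, 4↦4]  zeros at y ∈ ∅
  x = 4: [0↦0, 1↦4, 2↦4, 3↦0, 4↦2]  zeros at y ∈ {0, 3}
Collecting zeros: affine points = {(1, 1), (1, 3), (4, 0), (4, 3)}.
Total count |C(F_5)_aff| = 4.


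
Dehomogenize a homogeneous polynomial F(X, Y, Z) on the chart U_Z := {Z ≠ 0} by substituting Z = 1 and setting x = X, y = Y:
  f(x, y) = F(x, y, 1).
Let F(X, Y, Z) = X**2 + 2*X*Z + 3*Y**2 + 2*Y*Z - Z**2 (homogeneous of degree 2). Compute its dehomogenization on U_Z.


f(x, y) = x**2 + 2*x + 3*y**2 + 2*y - 1

On U_Z we set Z = 1. Each monomial c·X^i·Y^j·Z^k in F becomes c·x^i·y^j·1^k = c·x^i·y^j.
Substituting Z = 1: F(X, Y, 1) = x**2 + 2*x + 3*y**2 + 2*y - 1.
Note: deg(f) ≤ deg(F) = 2; strict inequality happens when F is divisible by Z (lost terms).


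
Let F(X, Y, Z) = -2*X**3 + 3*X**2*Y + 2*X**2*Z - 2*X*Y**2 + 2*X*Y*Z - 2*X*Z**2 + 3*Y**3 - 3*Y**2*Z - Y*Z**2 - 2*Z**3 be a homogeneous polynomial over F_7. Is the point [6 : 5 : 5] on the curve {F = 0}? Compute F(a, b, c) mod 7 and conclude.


F(6,5,5) ≡ 3 (mod 7); P is NOT on the curve.

Evaluate F(6, 5, 5) term-by-term (mod 7).
  -2*X**3 ↦ -2·216·1·1 = -432
  3*X**2*Y ↦ 3·36·5·1 = 540
  2*X**2*Z ↦ 2·36·1·5 = 360
  -2*X*Y**2 ↦ -2·6·25·1 = -300
  2*X*Y*Z ↦ 2·6·5·5 = 300
  -2*X*Z**2 ↦ -2·6·1·25 = -300
  3*Y**3 ↦ 3·1·125·1 = 375
  -3*Y**2*Z ↦ -3·1·25·5 = -375
  -Y*Z**2 ↦ -1·1·5·25 = -125
  -2*Z**3 ↦ -2·1·1·125 = -250
Sum: F(6, 5, 5) = (-432) + (540) + (360) + (-300) + (300) + (-300) + (375) + (-375) + (-125) + (-250) = -207.
Reducing mod 7: -207 ≡ 3 (mod 7).
Since F(a, b, c) ≡ 3 ≠ 0 (mod 7), P does NOT lie on the curve.


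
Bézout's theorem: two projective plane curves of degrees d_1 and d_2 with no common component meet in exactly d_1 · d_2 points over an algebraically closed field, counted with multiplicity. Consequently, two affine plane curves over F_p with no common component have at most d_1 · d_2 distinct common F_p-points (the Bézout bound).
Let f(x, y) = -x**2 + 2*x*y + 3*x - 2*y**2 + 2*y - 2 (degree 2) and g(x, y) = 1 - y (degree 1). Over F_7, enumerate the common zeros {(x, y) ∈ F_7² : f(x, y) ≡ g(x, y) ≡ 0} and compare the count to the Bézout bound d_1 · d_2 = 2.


Common zeros: ∅; count = 0; Bézout bound = 2.

deg(f) = 2, deg(g) = 1, so Bézout bound = 2.
Scan x ∈ F_7. For each x, list the y ∈ F_7 with f(x, y) ≡ 0 and those with g(x, y) ≡ 0 (mod 7); the common zeros in that column are the intersection.
  x = 0: f ≡ 0 at y ∈ {3, 5}; g ≡ 0 at y ∈ {1}; common: ∅.
  x = 1: f ≡ 0 at y ∈ {0, 2}; g ≡ 0 at y ∈ {1}; common: ∅.
  x = 2: f ≡ 0 at y ∈ {0, 3}; g ≡ 0 at y ∈ {1}; common: ∅.
  x = 3: f ≡ 0 at y ∈ ∅; g ≡ 0 at y ∈ {1}; common: ∅.
  x = 4: f ≡ 0 at y ∈ ∅; g ≡ 0 at y ∈ {1}; common: ∅.
  x = 5: f ≡ 0 at y ∈ ∅; g ≡ 0 at y ∈ {1}; common: ∅.
  x = 6: f ≡ 0 at y ∈ {2, 5}; g ≡ 0 at y ∈ {1}; common: ∅.
Collecting: common zeros = ∅, so the count is 0.
Comparison with the Bézout bound: 0 ≤ 2 = deg(f)·deg(g), as expected for curves with no common component (the affine F_7-count falls short of the bound because intersections may lie at infinity, over extension fields, or carry multiplicity).


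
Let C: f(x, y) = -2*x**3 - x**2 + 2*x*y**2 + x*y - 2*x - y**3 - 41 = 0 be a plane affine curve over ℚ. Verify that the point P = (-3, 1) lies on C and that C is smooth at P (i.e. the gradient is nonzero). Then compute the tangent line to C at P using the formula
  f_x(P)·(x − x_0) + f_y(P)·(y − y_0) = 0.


Tangent line at P: -47*x - 18*y - 123 = 0.

Step 1: f(-3, 1) = 0, so P lies on C.
Step 2: partial derivatives
  f_x(x, y) = -6*x**2 - 2*x + 2*y**2 + y - 2, f_y(x, y) = 4*x*y + x - 3*y**2.
  f_x(P) = -47, f_y(P) = -18 (gradient nonzero, so P is smooth).
Step 3: tangent line at P: -47·(x − -3) + -18·(y − 1) = 0.
Expanding: -47*x - 18*y - 123 = 0.


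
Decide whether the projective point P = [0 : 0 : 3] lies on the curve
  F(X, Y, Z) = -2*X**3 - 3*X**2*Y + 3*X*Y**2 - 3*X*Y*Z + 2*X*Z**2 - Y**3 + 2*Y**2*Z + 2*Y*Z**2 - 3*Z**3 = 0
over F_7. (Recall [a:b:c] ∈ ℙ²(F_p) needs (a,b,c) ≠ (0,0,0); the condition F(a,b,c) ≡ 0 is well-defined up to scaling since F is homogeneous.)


F(0,0,3) ≡ 3 (mod 7); P is NOT on the curve.

Evaluate F(0, 0, 3) term-by-term (mod 7).
  -2*X**3 ↦ -2·0·1·1 = 0
  -3*X**2*Y ↦ -3·0·0·1 = 0
  3*X*Y**2 ↦ 3·0·0·1 = 0
  -3*X*Y*Z ↦ -3·0·0·3 = 0
  2*X*Z**2 ↦ 2·0·1·9 = 0
  -Y**3 ↦ -1·1·0·1 = 0
  2*Y**2*Z ↦ 2·1·0·3 = 0
  2*Y*Z**2 ↦ 2·1·0·9 = 0
  -3*Z**3 ↦ -3·1·1·27 = -81
Sum: F(0, 0, 3) = (0) + (0) + (0) + (0) + (0) + (0) + (0) + (0) + (-81) = -81.
Reducing mod 7: -81 ≡ 3 (mod 7).
Since F(a, b, c) ≡ 3 ≠ 0 (mod 7), P does NOT lie on the curve.


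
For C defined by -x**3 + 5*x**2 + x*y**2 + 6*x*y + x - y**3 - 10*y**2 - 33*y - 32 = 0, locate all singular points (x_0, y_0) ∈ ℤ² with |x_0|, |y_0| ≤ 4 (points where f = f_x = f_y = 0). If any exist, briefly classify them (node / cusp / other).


Singular points: {(2, -3)}; classification: node.

Compute partial derivatives:
  f_x = -3*x**2 + 10*x + y**2 + 6*y + 1.
  f_y = 2*x*y + 6*x - 3*y**2 - 20*y - 33.
Scan x_0 ∈ {−4, ..., 4}. For each x_0, f_y(x_0, y) is a polynomial in y; find its integer roots y ∈ {−4, ..., 4}, then test f_x and f at those candidates.
  x = -4: f_y(-4, y) = -3*y**2 - 28*y - 57; vanishes at y ∈ {-3}. (-4, -3): f_x = -96 ≠ 0.
  x = -3: f_y(-3, y) = -3*y**2 - 26*y - 51; vanishes at y ∈ {-3}. (-3, -3): f_x = -65 ≠ 0.
  x = -2: f_y(-2, y) = -3*y**2 - 24*y - 45; vanishes at y ∈ {-3}. (-2, -3): f_x = -40 ≠ 0.
  x = -1: f_y(-1, y) = -3*y**2 - 22*y - 39; vanishes at y ∈ {-3}. (-1, -3): f_x = -21 ≠ 0.
  x = 0: f_y(0, y) = -3*y**2 - 20*y - 33; vanishes at y ∈ {-3}. (0, -3): f_x = -8 ≠ 0.
  x = 1: f_y(1, y) = -3*y**2 - 18*y - 27; vanishes at y ∈ {-3}. (1, -3): f_x = -1 ≠ 0.
  x = 2: f_y(2, y) = -3*y**2 - 16*y - 21; vanishes at y ∈ {-3}. (2, -3): f_x = 0, f = 0 — SINGULAR.
  x = 3: f_y(3, y) = -3*y**2 - 14*y - 15; vanishes at y ∈ {-3}. (3, -3): f_x = -5 ≠ 0.
  x = 4: f_y(4, y) = -3*y**2 - 12*y - 9; vanishes at y ∈ {-3, -1}. (4, -3): f_x = -16 ≠ 0; (4, -1): f_x = -12 ≠ 0.
Only singular point on the grid: (2, -3).
Classify: substitute x = 2 + u, y = -3 + v and expand: f = -u**3 - u**2 + u*v**2 - v**3 + v**2.
No constant or linear terms (consistent with a singular point). Quadratic part: -u**2 + v**2. Cubic part: -u**3 + u*v**2 - v**3.
The quadratic part v**2 - u**2 = (v − u)(v + u) splits into two distinct linear factors, so there are two distinct tangent lines y − -3 = ±(x − 2) — this is a node (ordinary double point).
Classification: node.


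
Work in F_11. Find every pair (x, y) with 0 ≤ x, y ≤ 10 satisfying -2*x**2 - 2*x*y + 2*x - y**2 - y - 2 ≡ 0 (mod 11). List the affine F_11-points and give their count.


Affine F_11-points: {(0, 4), (0, 6), (1, 9), (1, 10), (2, 8), (2, 9), (3, 1), (3, 3), (6, 3), (6, 6), (8, 1), (8, 4)}; count = 12.

For each of the 121 pairs (x, y) ∈ F_11², evaluate f(x, y) mod 11. Record the zeros.
  x = 0: [0↦9, 1↦7, 2↦3, 3↦8, 4↦0, 5↦1, 6↦0, 7↦8, 8↦3, 9↦7, 10↦9]  zeros at y ∈ {4, 6}
  x = 1: [0↦9, 1↦5, 2↦10, 3↦2, 4↦3, 5↦2, 6↦10, 7↦5, 8↦9, 9↦0, 10↦0]  zeros at y ∈ {9, 10}
  x = 2: [0↦5, 1↦10, 2↦2, 3↦3, 4↦2, 5↦10, 6↦5, 7↦9, 8↦0, 9↦0, 10↦9]  zeros at y ∈ {8, 9}
  x = 3: [0↦8, 1↦0, 2↦1, 3↦0, 4↦8, 5↦3, 6↦7, 7↦9, 8↦9, 9↦7, 10↦3]  zeros at y ∈ {1, 3}
  x = 4: [0↦7, 1↦8, 2↦7, 3↦4, 4↦10, 5↦3, 6↦5, 7↦5, 8↦3, 9↦10, 10↦4]  zeros at y ∈ ∅
  x = 5: [0↦2, 1↦1, 2↦9, 3↦4, 4↦8, 5↦10, 6↦10, 7↦8, 8↦4, 9↦9, 10↦1]  zeros at y ∈ ∅
  x = 6: [0↦4, 1↦1, 2↦7, 3↦0, 4↦2, 5↦2, 6↦0, 7↦7, 8↦1, 9↦4, 10↦5]  zeros at y ∈ {3, 6}
  x = 7: [0↦2, 1↦8, 2↦1, 3↦3, 4↦3, 5↦1, 6↦8, 7↦2, 8↦5, 9↦6, 10↦5]  zeros at y ∈ ∅
  x = 8: [0↦7, 1↦0, 2↦2, 3↦2, 4↦0, 5↦7, 6↦1, 7↦4, 8↦5, 9↦4, 10↦1]  zeros at y ∈ {1, 4}
  x = 9: [0↦8, 1↦10, 2↦10, 3↦8, 4↦4, 5↦9, 6↦1, 7↦2, 8↦1, 9↦9, 10↦4]  zeros at y ∈ ∅
  x = 10: [0↦5, 1↦5, 2↦3, 3↦10, 4↦4, 5↦7, 6↦8, 7↦7, 8↦4, 9↦10, 10↦3]  zeros at y ∈ ∅
Collecting zeros: affine points = {(0, 4), (0, 6), (1, 9), (1, 10), (2, 8), (2, 9), (3, 1), (3, 3), (6, 3), (6, 6), (8, 1), (8, 4)}.
Total count |C(F_11)_aff| = 12.


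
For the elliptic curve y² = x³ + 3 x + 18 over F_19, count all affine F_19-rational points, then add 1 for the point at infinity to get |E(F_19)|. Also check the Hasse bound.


Affine points = {(3, 4), (3, 15), (5, 5), (5, 14), (6, 9), (6, 10), (14, 7), (14, 12), (16, 1), (16, 18), (17, 2), (17, 17)}; affine count = 12; |E(F_19)| = 13.

Discriminant check: Δ ∝ 4a³ + 27b² = 4·3³ + 27·18² = 4·27 + 27·324 ≡ 2 (mod 19). Nonzero ⇒ E is nonsingular.
For each x ∈ F_19, compute rhs = x³ + 3·x + 18 mod 19, then count y ∈ F_19 with y² ≡ rhs.
  x = 0: rhs = 18, matching y values: none (0 points).
  x = 1: rhs = 3, matching y values: none (0 points).
  x = 2: rhs = 13, matching y values: none (0 points).
  x = 3: rhs = 16, matching y values: 4, 15 (2 points).
  x = 4: rhs = 18, matching y values: none (0 points).
  x = 5: rhs = 6, matching y values: 5, 14 (2 points).
  x = 6: rhs = 5, matching y values: 9, 10 (2 points).
  x = 7: rhs = 2, matching y values: none (0 points).
  x = 8: rhs = 3, matching y values: none (0 points).
  x = 9: rhs = 14, matching y values: none (0 points).
  x = 10: rhs = 3, matching y values: none (0 points).
  x = 11: rhs = 14, matching y values: none (0 points).
  x = 12: rhs = 15, matching y values: none (0 points).
  x = 13: rhs = 12, matching y values: none (0 points).
  x = 14: rhs = 11, matching y values: 7, 12 (2 points).
  x = 15: rhs = 18, matching y values: none (0 points).
  x = 16: rhs = 1, matching y values: 1, 18 (2 points).
  x = 17: rhs = 4, matching y values: 2, 17 (2 points).
  x = 18: rhs = 14, matching y values: none (0 points).
Total affine count: 12.
Full point count |E(F_19)| = 12 + 1 = 13.
Hasse bound: |13 − (19+1)| = |-7| = 7 ≤ 2√19 ≈ 8.7178 ✓.


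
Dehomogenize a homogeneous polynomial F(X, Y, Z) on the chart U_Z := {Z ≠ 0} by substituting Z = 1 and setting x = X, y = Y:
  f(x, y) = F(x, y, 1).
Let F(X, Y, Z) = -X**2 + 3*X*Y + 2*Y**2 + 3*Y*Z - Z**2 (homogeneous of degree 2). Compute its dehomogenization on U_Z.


f(x, y) = -x**2 + 3*x*y + 2*y**2 + 3*y - 1

On U_Z we set Z = 1. Each monomial c·X^i·Y^j·Z^k in F becomes c·x^i·y^j·1^k = c·x^i·y^j.
Substituting Z = 1: F(X, Y, 1) = -x**2 + 3*x*y + 2*y**2 + 3*y - 1.
Note: deg(f) ≤ deg(F) = 2; strict inequality happens when F is divisible by Z (lost terms).


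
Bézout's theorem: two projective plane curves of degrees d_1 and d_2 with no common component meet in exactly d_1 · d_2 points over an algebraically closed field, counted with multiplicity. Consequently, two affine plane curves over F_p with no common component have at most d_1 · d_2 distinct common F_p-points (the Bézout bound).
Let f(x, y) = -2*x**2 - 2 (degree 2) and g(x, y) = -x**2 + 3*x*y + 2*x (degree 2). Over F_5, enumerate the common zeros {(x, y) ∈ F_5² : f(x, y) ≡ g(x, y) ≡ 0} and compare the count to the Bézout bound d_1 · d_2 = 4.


Common zeros: {(2, 0), (3, 2)}; count = 2; Bézout bound = 4.

deg(f) = 2, deg(g) = 2, so Bézout bound = 4.
Scan x ∈ F_5. For each x, list the y ∈ F_5 with f(x, y) ≡ 0 and those with g(x, y) ≡ 0 (mod 5); the common zeros in that column are the intersection.
  x = 0: f ≡ 0 at y ∈ ∅; g ≡ 0 at y ∈ {0, 1, 2, 3, 4}; common: ∅.
  x = 1: f ≡ 0 at y ∈ ∅; g ≡ 0 at y ∈ {3}; common: ∅.
  x = 2: f ≡ 0 at y ∈ {0, 1, 2, 3, 4}; g ≡ 0 at y ∈ {0}; common: {0}.
  x = 3: f ≡ 0 at y ∈ {0, 1, 2, 3, 4}; g ≡ 0 at y ∈ {2}; common: {2}.
  x = 4: f ≡ 0 at y ∈ ∅; g ≡ 0 at y ∈ {4}; common: ∅.
Collecting: common zeros = {(2, 0), (3, 2)}, so the count is 2.
Comparison with the Bézout bound: 2 ≤ 4 = deg(f)·deg(g), as expected for curves with no common component (the affine F_5-count falls short of the bound because intersections may lie at infinity, over extension fields, or carry multiplicity).
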